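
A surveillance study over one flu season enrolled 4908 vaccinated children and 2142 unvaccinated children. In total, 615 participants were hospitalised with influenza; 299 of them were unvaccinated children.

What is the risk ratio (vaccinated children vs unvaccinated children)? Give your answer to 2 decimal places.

RR = 0.46

vaccinated children with the outcome: 615 − 299 = 316
vaccinated children without the outcome: 4908 − 316 = 4592
unvaccinated children without the outcome: 2142 − 299 = 1843
risk, vaccinated children = 316/4908 = 0.0644
risk, unvaccinated children = 299/2142 = 0.1396
RR = 0.0644 / 0.1396 = 0.46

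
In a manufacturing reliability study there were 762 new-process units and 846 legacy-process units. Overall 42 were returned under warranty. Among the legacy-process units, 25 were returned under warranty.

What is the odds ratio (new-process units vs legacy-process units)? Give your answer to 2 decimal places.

new-process units with the outcome: 42 − 25 = 17
new-process units without the outcome: 762 − 17 = 745
legacy-process units without the outcome: 846 − 25 = 821
OR = (17 × 821) / (745 × 25) = 13957/18625 ≈ 0.75

OR: 0.75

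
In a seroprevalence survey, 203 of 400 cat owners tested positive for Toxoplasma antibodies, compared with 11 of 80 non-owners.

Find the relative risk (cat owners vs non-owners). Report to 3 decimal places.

RR ≈ 3.691

risk, cat owners = 203/400 = 0.5075
risk, non-owners = 11/80 = 0.1375
RR = 0.5075 / 0.1375 = 3.691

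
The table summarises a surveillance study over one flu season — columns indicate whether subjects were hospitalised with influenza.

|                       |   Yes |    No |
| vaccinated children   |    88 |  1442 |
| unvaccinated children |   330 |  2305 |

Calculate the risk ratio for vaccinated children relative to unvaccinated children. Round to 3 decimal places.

risk, vaccinated children = 88/1530 = 0.0575
risk, unvaccinated children = 330/2635 = 0.1252
RR = 0.0575 / 0.1252 = 0.459

RR = 0.459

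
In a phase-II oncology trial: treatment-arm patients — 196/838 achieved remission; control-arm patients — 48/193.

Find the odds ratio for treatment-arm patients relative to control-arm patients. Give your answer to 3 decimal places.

OR = (196 × 145) / (642 × 48) = 28420/30816 ≈ 0.922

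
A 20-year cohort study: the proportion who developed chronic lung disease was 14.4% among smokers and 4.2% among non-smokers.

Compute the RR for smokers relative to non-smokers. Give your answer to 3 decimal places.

RR = 0.14400 / 0.04200 = 3.429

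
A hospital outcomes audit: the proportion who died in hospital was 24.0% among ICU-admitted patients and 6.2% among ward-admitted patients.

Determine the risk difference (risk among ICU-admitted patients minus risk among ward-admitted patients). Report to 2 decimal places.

risk difference = 0.2400 − 0.0620 = 0.18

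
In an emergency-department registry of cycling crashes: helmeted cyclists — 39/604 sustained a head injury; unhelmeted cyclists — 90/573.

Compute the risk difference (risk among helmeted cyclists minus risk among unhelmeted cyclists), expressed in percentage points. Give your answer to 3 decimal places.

risk, helmeted cyclists = 39/604 = 0.0646
risk, unhelmeted cyclists = 90/573 = 0.1571
risk difference = 0.0646 − 0.1571 = -0.0925 → -9.250 percentage points

-9.250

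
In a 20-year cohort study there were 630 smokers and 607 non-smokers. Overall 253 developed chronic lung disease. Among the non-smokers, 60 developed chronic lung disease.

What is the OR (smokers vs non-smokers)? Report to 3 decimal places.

4.026

smokers with the outcome: 253 − 60 = 193
smokers without the outcome: 630 − 193 = 437
non-smokers without the outcome: 607 − 60 = 547
odds, smokers = 193/437 = 0.4416
odds, non-smokers = 60/547 = 0.1097
OR = 0.4416 / 0.1097 = 4.026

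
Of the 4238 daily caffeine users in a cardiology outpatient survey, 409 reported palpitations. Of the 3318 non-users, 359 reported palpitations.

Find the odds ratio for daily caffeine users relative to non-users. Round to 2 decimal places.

OR = (409 × 2959) / (3829 × 359) = 1210231/1374611 ≈ 0.88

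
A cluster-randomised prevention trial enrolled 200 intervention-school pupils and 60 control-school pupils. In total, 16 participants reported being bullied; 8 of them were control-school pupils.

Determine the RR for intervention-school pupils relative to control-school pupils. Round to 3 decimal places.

RR = 0.300

intervention-school pupils with the outcome: 16 − 8 = 8
intervention-school pupils without the outcome: 200 − 8 = 192
control-school pupils without the outcome: 60 − 8 = 52
risk, intervention-school pupils = 8/200 = 0.04000
risk, control-school pupils = 8/60 = 0.13333
RR = 0.04000 / 0.13333 = 0.300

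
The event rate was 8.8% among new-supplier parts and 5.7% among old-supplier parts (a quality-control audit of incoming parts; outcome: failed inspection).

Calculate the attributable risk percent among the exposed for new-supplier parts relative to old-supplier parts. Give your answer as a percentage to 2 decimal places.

AR% = (0.0880 − 0.0570) / 0.0880 = 0.3523 → 35.23%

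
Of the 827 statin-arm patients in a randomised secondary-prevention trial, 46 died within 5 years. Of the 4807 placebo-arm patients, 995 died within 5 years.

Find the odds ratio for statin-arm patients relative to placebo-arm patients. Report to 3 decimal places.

OR = (46 × 3812) / (781 × 995) = 175352/777095 ≈ 0.226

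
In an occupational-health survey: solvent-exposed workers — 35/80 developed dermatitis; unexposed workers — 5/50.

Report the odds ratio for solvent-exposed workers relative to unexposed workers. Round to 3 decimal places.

OR = (35 × 45) / (45 × 5) = 1575/225 ≈ 7.000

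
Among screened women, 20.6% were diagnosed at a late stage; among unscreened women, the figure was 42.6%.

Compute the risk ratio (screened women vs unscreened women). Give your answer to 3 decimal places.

RR = 0.2060 / 0.4260 = 0.484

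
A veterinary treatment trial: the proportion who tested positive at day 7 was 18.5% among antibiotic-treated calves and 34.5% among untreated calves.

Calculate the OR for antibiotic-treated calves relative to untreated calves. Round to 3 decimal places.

odds, antibiotic-treated calves = 0.1850/0.8150 = 0.2270
odds, untreated calves = 0.3450/0.6550 = 0.5267
OR = 0.2270 / 0.5267 = 0.431

0.431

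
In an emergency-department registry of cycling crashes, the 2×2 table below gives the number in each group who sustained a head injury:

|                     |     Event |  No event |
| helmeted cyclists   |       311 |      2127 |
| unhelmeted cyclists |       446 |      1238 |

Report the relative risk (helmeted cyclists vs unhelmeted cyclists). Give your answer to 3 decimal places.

RR ≈ 0.482

risk, helmeted cyclists = 311/2438 = 0.1276
risk, unhelmeted cyclists = 446/1684 = 0.2648
RR = 0.1276 / 0.2648 = 0.482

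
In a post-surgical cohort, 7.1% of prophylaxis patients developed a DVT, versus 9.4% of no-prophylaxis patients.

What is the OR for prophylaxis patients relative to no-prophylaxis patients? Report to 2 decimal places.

odds, prophylaxis patients = 0.0710/0.9290 = 0.0764
odds, no-prophylaxis patients = 0.0940/0.9060 = 0.1038
OR = 0.0764 / 0.1038 = 0.74

0.74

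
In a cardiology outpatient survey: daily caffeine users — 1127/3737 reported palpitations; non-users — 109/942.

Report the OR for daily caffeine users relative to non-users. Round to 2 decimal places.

OR = (1127 × 833) / (2610 × 109) = 938791/284490 ≈ 3.30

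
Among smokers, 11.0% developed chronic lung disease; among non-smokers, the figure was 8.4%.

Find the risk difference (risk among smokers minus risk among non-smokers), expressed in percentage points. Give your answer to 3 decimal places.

2.600

risk difference = 0.1100 − 0.0840 = 0.0260 → 2.600 percentage points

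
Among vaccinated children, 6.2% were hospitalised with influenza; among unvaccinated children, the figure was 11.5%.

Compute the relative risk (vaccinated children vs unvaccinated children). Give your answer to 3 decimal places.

RR = 0.0620 / 0.1150 = 0.539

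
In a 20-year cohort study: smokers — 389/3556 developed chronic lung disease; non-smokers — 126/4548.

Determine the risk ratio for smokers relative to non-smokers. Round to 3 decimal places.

RR = 3.949

risk, smokers = 389/3556 = 0.10939
risk, non-smokers = 126/4548 = 0.02770
RR = 0.10939 / 0.02770 = 3.949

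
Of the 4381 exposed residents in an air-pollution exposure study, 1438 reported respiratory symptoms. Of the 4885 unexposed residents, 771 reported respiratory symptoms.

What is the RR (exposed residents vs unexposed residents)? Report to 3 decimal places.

RR ≈ 2.080

risk, exposed residents = 1438/4381 = 0.3282
risk, unexposed residents = 771/4885 = 0.1578
RR = 0.3282 / 0.1578 = 2.080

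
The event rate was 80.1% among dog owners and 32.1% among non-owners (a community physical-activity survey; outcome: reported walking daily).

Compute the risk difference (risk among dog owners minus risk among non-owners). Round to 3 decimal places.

risk difference = 0.8010 − 0.3210 = 0.480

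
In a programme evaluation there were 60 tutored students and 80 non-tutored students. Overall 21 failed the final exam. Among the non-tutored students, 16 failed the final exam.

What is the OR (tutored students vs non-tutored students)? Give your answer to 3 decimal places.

OR = 0.364

tutored students with the outcome: 21 − 16 = 5
tutored students without the outcome: 60 − 5 = 55
non-tutored students without the outcome: 80 − 16 = 64
odds, tutored students = 5/55 = 0.0909
odds, non-tutored students = 16/64 = 0.2500
OR = 0.0909 / 0.2500 = 0.364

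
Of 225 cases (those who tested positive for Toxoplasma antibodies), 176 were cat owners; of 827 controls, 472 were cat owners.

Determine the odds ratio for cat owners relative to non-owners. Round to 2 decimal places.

OR = (176 × 355) / (472 × 49) = 62480/23128 ≈ 2.70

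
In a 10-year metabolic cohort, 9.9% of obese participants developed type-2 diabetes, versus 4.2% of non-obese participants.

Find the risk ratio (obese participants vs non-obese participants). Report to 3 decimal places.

RR = 0.09900 / 0.04200 = 2.357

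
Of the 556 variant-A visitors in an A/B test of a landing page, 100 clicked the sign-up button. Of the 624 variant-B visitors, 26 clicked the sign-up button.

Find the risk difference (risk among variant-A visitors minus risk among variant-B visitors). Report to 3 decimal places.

RD ≈ 0.138

risk, variant-A visitors = 100/556 = 0.17986
risk, variant-B visitors = 26/624 = 0.04167
risk difference = 0.17986 − 0.04167 = 0.138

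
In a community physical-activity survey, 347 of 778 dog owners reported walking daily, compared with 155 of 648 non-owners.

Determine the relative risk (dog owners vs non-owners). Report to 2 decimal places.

1.86

risk, dog owners = 347/778 = 0.4460
risk, non-owners = 155/648 = 0.2392
RR = 0.4460 / 0.2392 = 1.86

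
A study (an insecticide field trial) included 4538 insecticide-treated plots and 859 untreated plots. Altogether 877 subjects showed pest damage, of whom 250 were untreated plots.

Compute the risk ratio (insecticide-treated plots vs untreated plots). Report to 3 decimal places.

0.475

insecticide-treated plots with the outcome: 877 − 250 = 627
insecticide-treated plots without the outcome: 4538 − 627 = 3911
untreated plots without the outcome: 859 − 250 = 609
risk, insecticide-treated plots = 627/4538 = 0.1382
risk, untreated plots = 250/859 = 0.2910
RR = 0.1382 / 0.2910 = 0.475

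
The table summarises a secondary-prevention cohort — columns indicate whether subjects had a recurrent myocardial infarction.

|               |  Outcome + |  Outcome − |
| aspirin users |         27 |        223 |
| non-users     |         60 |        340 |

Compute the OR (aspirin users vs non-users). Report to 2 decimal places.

OR: 0.69

odds, aspirin users = 27/223 = 0.1211
odds, non-users = 60/340 = 0.1765
OR = 0.1211 / 0.1765 = 0.69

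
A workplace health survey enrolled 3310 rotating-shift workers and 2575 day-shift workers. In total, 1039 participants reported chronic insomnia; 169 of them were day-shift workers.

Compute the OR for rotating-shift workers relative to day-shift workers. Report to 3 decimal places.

OR = 5.076

rotating-shift workers with the outcome: 1039 − 169 = 870
rotating-shift workers without the outcome: 3310 − 870 = 2440
day-shift workers without the outcome: 2575 − 169 = 2406
OR = (870 × 2406) / (2440 × 169) = 2093220/412360 ≈ 5.076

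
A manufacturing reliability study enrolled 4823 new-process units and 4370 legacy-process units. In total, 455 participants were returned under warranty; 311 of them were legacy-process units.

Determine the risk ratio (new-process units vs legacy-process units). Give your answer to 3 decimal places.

new-process units with the outcome: 455 − 311 = 144
new-process units without the outcome: 4823 − 144 = 4679
legacy-process units without the outcome: 4370 − 311 = 4059
risk, new-process units = 144/4823 = 0.02986
risk, legacy-process units = 311/4370 = 0.07117
RR = 0.02986 / 0.07117 = 0.420

0.420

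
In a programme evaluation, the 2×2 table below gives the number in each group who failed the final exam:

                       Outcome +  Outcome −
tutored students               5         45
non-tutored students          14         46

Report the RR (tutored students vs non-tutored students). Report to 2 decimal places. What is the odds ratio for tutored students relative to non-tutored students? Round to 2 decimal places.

risk, tutored students = 5/50 = 0.1000
risk, non-tutored students = 14/60 = 0.2333
RR = 0.1000 / 0.2333 = 0.43
odds, tutored students = 5/45 = 0.1111
odds, non-tutored students = 14/46 = 0.3043
OR = 0.1111 / 0.3043 = 0.37

RR = 0.43; OR = 0.37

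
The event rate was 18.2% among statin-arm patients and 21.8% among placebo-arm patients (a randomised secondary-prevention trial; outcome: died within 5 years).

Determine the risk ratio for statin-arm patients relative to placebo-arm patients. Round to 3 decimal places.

RR = 0.1820 / 0.2180 = 0.835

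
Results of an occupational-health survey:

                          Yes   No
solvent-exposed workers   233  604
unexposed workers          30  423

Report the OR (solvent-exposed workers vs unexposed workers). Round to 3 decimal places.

OR = (233 × 423) / (604 × 30) = 98559/18120 ≈ 5.439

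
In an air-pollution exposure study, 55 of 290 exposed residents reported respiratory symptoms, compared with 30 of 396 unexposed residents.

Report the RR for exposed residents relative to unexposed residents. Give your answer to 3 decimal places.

risk, exposed residents = 55/290 = 0.1897
risk, unexposed residents = 30/396 = 0.0758
RR = 0.1897 / 0.0758 = 2.503

2.503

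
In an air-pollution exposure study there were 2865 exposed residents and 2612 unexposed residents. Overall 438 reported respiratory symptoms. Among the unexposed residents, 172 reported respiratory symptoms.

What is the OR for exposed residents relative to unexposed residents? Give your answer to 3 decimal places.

1.452

exposed residents with the outcome: 438 − 172 = 266
exposed residents without the outcome: 2865 − 266 = 2599
unexposed residents without the outcome: 2612 − 172 = 2440
OR = (266 × 2440) / (2599 × 172) = 649040/447028 ≈ 1.452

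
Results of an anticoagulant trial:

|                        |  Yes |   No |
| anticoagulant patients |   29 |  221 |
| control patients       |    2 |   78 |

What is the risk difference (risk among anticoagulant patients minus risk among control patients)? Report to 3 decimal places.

RD ≈ 0.091

risk, anticoagulant patients = 29/250 = 0.11600
risk, control patients = 2/80 = 0.02500
risk difference = 0.11600 − 0.02500 = 0.091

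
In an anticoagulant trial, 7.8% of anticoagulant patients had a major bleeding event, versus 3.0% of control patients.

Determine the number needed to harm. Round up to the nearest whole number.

absolute risk difference = 0.048000
1 / 0.048000 = 20.833 → round up → 21

21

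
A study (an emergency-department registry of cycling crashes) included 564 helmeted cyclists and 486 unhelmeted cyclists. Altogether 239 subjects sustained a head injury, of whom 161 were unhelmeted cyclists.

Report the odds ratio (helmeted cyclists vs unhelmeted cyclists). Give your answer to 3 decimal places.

0.324

helmeted cyclists with the outcome: 239 − 161 = 78
helmeted cyclists without the outcome: 564 − 78 = 486
unhelmeted cyclists without the outcome: 486 − 161 = 325
OR = (78 × 325) / (486 × 161) = 25350/78246 ≈ 0.324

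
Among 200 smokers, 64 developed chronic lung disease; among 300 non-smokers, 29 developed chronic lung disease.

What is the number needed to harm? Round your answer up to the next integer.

NNH ≈ 5

risk, smokers = 64/200 = 0.320000
risk, non-smokers = 29/300 = 0.096667
absolute risk difference = 0.223333
1 / 0.223333 = 4.478 → round up → 5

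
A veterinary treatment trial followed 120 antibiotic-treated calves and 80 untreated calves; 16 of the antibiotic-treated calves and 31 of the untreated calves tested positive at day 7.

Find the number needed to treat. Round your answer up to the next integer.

risk, antibiotic-treated calves = 16/120 = 0.133333
risk, untreated calves = 31/80 = 0.387500
absolute risk difference = 0.254167
1 / 0.254167 = 3.934 → round up → 4

4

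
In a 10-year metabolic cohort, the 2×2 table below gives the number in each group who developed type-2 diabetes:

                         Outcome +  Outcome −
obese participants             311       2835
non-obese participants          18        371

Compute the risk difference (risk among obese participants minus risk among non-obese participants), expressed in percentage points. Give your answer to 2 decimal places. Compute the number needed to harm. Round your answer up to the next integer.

risk, obese participants = 311/3146 = 0.09886
risk, non-obese participants = 18/389 = 0.04627
risk difference = 0.09886 − 0.04627 = 0.05258 → 5.26 percentage points
absolute risk difference = 0.052583
1 / 0.052583 = 19.018 → round up → 20

RD = 5.26; NNH = 20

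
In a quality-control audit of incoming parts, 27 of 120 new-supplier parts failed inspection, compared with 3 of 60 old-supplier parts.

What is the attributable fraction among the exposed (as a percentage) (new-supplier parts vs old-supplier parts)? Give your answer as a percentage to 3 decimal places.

AR%: 77.778%

risk, new-supplier parts = 27/120 = 0.2250
risk, old-supplier parts = 3/60 = 0.0500
AR% = (0.2250 − 0.0500) / 0.2250 = 0.7778 → 77.778%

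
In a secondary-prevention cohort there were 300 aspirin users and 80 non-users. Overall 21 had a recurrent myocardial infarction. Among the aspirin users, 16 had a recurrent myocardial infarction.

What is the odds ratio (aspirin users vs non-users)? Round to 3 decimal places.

aspirin users without the outcome: 300 − 16 = 284
non-users with the outcome: 21 − 16 = 5
non-users without the outcome: 80 − 5 = 75
OR = (16 × 75) / (284 × 5) = 1200/1420 ≈ 0.845

0.845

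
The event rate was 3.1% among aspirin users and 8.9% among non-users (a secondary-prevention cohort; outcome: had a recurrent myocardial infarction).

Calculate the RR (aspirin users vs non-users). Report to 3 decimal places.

RR = 0.03100 / 0.08900 = 0.348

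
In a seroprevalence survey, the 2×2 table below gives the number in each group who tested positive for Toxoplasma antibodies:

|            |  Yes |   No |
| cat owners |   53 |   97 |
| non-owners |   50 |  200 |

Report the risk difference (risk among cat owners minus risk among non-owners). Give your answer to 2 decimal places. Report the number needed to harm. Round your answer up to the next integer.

RD = 0.15; NNH = 7

risk, cat owners = 53/150 = 0.3533
risk, non-owners = 50/250 = 0.2000
risk difference = 0.3533 − 0.2000 = 0.15
absolute risk difference = 0.153333
1 / 0.153333 = 6.522 → round up → 7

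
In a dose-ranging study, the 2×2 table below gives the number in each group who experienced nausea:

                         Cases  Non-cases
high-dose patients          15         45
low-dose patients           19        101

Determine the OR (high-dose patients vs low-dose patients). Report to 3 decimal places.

OR = 1.772

odds, high-dose patients = 15/45 = 0.3333
odds, low-dose patients = 19/101 = 0.1881
OR = 0.3333 / 0.1881 = 1.772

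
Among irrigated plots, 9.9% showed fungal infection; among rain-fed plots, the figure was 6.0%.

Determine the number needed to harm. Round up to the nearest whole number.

NNH: 26

absolute risk difference = 0.039000
1 / 0.039000 = 25.641 → round up → 26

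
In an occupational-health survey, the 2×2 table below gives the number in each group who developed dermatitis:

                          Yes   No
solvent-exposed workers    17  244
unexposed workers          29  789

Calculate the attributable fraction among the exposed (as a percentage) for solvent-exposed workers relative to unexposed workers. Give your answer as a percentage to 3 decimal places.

AR% = 45.570%

risk, solvent-exposed workers = 17/261 = 0.06513
risk, unexposed workers = 29/818 = 0.03545
AR% = (0.06513 − 0.03545) / 0.06513 = 0.4557 → 45.570%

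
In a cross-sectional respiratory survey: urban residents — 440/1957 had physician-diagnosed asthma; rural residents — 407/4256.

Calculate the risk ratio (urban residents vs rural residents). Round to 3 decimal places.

RR: 2.351

risk, urban residents = 440/1957 = 0.2248
risk, rural residents = 407/4256 = 0.0956
RR = 0.2248 / 0.0956 = 2.351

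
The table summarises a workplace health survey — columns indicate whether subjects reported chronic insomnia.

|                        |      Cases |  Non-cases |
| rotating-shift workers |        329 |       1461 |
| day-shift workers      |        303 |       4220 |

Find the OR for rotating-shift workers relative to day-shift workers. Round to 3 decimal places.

OR = (329 × 4220) / (1461 × 303) = 1388380/442683 ≈ 3.136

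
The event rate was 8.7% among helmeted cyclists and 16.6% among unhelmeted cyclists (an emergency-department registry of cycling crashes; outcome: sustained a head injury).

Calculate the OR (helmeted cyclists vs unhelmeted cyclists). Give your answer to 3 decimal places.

odds, helmeted cyclists = 0.0870/0.9130 = 0.0953
odds, unhelmeted cyclists = 0.1660/0.8340 = 0.1990
OR = 0.0953 / 0.1990 = 0.479

OR = 0.479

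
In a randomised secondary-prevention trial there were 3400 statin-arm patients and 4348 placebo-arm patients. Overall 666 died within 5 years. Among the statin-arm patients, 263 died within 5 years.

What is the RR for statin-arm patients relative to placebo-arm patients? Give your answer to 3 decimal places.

RR: 0.835

statin-arm patients without the outcome: 3400 − 263 = 3137
placebo-arm patients with the outcome: 666 − 263 = 403
placebo-arm patients without the outcome: 4348 − 403 = 3945
risk, statin-arm patients = 263/3400 = 0.0774
risk, placebo-arm patients = 403/4348 = 0.0927
RR = 0.0774 / 0.0927 = 0.835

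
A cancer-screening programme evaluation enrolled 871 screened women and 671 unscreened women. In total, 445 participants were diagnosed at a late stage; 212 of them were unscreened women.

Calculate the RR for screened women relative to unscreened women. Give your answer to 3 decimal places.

RR: 0.847

screened women with the outcome: 445 − 212 = 233
screened women without the outcome: 871 − 233 = 638
unscreened women without the outcome: 671 − 212 = 459
risk, screened women = 233/871 = 0.2675
risk, unscreened women = 212/671 = 0.3159
RR = 0.2675 / 0.3159 = 0.847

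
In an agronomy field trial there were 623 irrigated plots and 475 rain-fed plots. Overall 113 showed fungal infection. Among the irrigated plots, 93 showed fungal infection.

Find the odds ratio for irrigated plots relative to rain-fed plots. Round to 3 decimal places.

OR = 3.992

irrigated plots without the outcome: 623 − 93 = 530
rain-fed plots with the outcome: 113 − 93 = 20
rain-fed plots without the outcome: 475 − 20 = 455
OR = (93 × 455) / (530 × 20) = 42315/10600 ≈ 3.992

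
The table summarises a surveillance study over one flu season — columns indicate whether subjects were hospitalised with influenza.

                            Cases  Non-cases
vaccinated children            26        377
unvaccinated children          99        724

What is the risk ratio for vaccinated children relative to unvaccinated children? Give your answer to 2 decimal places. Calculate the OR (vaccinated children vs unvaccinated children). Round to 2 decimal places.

risk, vaccinated children = 26/403 = 0.0645
risk, unvaccinated children = 99/823 = 0.1203
RR = 0.0645 / 0.1203 = 0.54
OR = (26 × 724) / (377 × 99) = 18824/37323 ≈ 0.50

RR = 0.54; OR = 0.50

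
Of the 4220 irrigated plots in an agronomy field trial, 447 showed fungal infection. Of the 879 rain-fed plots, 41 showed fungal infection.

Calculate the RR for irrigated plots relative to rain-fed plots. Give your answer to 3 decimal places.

risk, irrigated plots = 447/4220 = 0.10592
risk, rain-fed plots = 41/879 = 0.04664
RR = 0.10592 / 0.04664 = 2.271

RR: 2.271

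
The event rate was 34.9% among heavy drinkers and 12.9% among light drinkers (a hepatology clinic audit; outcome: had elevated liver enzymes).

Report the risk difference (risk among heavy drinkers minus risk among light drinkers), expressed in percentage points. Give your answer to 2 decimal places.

risk difference = 0.3490 − 0.1290 = 0.2200 → 22.00 percentage points

22.00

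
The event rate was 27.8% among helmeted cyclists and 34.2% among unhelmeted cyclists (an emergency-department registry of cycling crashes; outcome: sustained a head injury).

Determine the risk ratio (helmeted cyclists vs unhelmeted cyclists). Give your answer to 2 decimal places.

RR = 0.2780 / 0.3420 = 0.81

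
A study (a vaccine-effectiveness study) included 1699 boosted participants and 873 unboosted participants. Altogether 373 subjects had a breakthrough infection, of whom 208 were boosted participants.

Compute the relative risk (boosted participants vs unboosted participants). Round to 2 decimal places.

boosted participants without the outcome: 1699 − 208 = 1491
unboosted participants with the outcome: 373 − 208 = 165
unboosted participants without the outcome: 873 − 165 = 708
risk, boosted participants = 208/1699 = 0.1224
risk, unboosted participants = 165/873 = 0.1890
RR = 0.1224 / 0.1890 = 0.65

0.65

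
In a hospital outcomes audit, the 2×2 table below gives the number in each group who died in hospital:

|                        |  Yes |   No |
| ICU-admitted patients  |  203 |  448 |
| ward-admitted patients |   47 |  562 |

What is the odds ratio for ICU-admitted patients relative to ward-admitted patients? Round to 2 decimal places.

OR = (203 × 562) / (448 × 47) = 114086/21056 ≈ 5.42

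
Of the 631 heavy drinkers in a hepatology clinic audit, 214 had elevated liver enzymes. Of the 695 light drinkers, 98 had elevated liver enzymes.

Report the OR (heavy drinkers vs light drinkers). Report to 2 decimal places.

OR = (214 × 597) / (417 × 98) = 127758/40866 ≈ 3.13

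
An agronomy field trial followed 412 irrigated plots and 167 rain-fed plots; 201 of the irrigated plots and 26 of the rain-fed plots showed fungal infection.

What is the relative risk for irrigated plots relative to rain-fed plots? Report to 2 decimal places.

3.13

risk, irrigated plots = 201/412 = 0.4879
risk, rain-fed plots = 26/167 = 0.1557
RR = 0.4879 / 0.1557 = 3.13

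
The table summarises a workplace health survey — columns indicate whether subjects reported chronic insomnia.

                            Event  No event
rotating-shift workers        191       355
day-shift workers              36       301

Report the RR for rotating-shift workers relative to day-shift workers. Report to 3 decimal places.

RR: 3.275

risk, rotating-shift workers = 191/546 = 0.3498
risk, day-shift workers = 36/337 = 0.1068
RR = 0.3498 / 0.1068 = 3.275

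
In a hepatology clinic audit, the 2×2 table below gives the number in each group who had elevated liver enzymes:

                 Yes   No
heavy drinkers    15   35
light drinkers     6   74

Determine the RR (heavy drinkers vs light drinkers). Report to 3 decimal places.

risk, heavy drinkers = 15/50 = 0.3000
risk, light drinkers = 6/80 = 0.0750
RR = 0.3000 / 0.0750 = 4.000

RR = 4.000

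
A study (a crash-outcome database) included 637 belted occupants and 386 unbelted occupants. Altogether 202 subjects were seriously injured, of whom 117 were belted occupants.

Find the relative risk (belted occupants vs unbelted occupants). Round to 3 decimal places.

RR ≈ 0.834

belted occupants without the outcome: 637 − 117 = 520
unbelted occupants with the outcome: 202 − 117 = 85
unbelted occupants without the outcome: 386 − 85 = 301
risk, belted occupants = 117/637 = 0.1837
risk, unbelted occupants = 85/386 = 0.2202
RR = 0.1837 / 0.2202 = 0.834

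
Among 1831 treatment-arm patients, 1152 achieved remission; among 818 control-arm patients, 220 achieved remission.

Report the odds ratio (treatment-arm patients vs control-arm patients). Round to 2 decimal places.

OR = (1152 × 598) / (679 × 220) = 688896/149380 ≈ 4.61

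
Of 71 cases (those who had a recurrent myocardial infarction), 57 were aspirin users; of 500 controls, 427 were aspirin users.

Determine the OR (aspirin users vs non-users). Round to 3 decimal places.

OR = (57 × 73) / (427 × 14) = 4161/5978 ≈ 0.696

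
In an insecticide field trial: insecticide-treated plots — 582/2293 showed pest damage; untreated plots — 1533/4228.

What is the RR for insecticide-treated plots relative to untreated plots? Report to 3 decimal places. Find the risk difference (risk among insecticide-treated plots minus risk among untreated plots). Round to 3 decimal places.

RR = 0.700; RD = -0.109

risk, insecticide-treated plots = 582/2293 = 0.2538
risk, untreated plots = 1533/4228 = 0.3626
RR = 0.2538 / 0.3626 = 0.700
risk difference = 0.2538 − 0.3626 = -0.109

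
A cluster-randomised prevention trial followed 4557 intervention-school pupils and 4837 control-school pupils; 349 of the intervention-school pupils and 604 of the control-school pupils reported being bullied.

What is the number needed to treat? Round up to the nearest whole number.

risk, intervention-school pupils = 349/4557 = 0.076585
risk, control-school pupils = 604/4837 = 0.124871
absolute risk difference = 0.048285
1 / 0.048285 = 20.710 → round up → 21

21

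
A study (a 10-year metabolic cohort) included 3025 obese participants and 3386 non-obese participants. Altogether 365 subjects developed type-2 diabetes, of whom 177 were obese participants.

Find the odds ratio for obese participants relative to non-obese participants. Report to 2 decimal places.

1.06

obese participants without the outcome: 3025 − 177 = 2848
non-obese participants with the outcome: 365 − 177 = 188
non-obese participants without the outcome: 3386 − 188 = 3198
OR = (177 × 3198) / (2848 × 188) = 566046/535424 ≈ 1.06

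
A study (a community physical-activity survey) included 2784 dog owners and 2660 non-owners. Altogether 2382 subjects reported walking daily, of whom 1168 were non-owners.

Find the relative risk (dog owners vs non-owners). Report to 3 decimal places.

dog owners with the outcome: 2382 − 1168 = 1214
dog owners without the outcome: 2784 − 1214 = 1570
non-owners without the outcome: 2660 − 1168 = 1492
risk, dog owners = 1214/2784 = 0.4361
risk, non-owners = 1168/2660 = 0.4391
RR = 0.4361 / 0.4391 = 0.993

RR: 0.993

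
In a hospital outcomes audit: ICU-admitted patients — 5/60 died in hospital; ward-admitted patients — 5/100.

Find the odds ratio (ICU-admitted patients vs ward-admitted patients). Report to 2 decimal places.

OR = (5 × 95) / (55 × 5) = 475/275 ≈ 1.73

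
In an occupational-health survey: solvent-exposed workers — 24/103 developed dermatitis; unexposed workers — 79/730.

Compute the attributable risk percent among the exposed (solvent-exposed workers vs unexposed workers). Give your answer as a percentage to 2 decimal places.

risk, solvent-exposed workers = 24/103 = 0.2330
risk, unexposed workers = 79/730 = 0.1082
AR% = (0.2330 − 0.1082) / 0.2330 = 0.5356 → 53.56%

53.56%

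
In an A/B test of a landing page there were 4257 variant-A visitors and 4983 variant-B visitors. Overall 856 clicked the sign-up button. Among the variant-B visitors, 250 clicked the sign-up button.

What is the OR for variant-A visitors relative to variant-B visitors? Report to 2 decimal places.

variant-A visitors with the outcome: 856 − 250 = 606
variant-A visitors without the outcome: 4257 − 606 = 3651
variant-B visitors without the outcome: 4983 − 250 = 4733
OR = (606 × 4733) / (3651 × 250) = 2868198/912750 ≈ 3.14

OR = 3.14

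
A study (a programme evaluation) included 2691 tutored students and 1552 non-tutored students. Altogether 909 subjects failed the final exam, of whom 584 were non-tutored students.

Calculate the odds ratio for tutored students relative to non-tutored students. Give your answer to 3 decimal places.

OR: 0.228

tutored students with the outcome: 909 − 584 = 325
tutored students without the outcome: 2691 − 325 = 2366
non-tutored students without the outcome: 1552 − 584 = 968
OR = (325 × 968) / (2366 × 584) = 314600/1381744 ≈ 0.228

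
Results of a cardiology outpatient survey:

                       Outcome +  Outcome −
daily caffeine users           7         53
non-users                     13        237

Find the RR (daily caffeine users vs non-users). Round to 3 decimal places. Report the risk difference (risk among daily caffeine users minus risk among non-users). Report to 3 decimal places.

RR = 2.244; RD = 0.065

risk, daily caffeine users = 7/60 = 0.1167
risk, non-users = 13/250 = 0.0520
RR = 0.1167 / 0.0520 = 2.244
risk difference = 0.1167 − 0.0520 = 0.065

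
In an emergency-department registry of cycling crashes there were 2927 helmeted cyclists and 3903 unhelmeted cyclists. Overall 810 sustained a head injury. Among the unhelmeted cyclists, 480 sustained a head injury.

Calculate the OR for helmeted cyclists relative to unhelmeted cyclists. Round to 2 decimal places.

OR ≈ 0.91

helmeted cyclists with the outcome: 810 − 480 = 330
helmeted cyclists without the outcome: 2927 − 330 = 2597
unhelmeted cyclists without the outcome: 3903 − 480 = 3423
odds, helmeted cyclists = 330/2597 = 0.1271
odds, unhelmeted cyclists = 480/3423 = 0.1402
OR = 0.1271 / 0.1402 = 0.91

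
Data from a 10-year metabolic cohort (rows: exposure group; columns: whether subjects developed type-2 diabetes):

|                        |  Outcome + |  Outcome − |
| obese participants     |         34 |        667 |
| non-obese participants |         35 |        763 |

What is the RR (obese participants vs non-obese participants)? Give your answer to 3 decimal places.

risk, obese participants = 34/701 = 0.04850
risk, non-obese participants = 35/798 = 0.04386
RR = 0.04850 / 0.04386 = 1.106

RR = 1.106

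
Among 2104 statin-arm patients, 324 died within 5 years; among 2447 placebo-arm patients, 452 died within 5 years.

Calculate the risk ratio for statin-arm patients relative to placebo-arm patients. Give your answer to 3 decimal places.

risk, statin-arm patients = 324/2104 = 0.1540
risk, placebo-arm patients = 452/2447 = 0.1847
RR = 0.1540 / 0.1847 = 0.834

0.834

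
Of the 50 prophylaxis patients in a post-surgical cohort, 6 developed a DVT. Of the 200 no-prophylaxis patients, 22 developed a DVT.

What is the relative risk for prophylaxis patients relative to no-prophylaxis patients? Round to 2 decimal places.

risk, prophylaxis patients = 6/50 = 0.1200
risk, no-prophylaxis patients = 22/200 = 0.1100
RR = 0.1200 / 0.1100 = 1.09

1.09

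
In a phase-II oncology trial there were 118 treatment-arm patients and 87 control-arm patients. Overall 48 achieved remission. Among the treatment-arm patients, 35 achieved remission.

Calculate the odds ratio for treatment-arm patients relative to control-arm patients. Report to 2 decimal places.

treatment-arm patients without the outcome: 118 − 35 = 83
control-arm patients with the outcome: 48 − 35 = 13
control-arm patients without the outcome: 87 − 13 = 74
odds, treatment-arm patients = 35/83 = 0.4217
odds, control-arm patients = 13/74 = 0.1757
OR = 0.4217 / 0.1757 = 2.40

2.40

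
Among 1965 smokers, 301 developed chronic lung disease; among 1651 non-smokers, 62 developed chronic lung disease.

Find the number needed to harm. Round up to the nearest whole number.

risk, smokers = 301/1965 = 0.153181
risk, non-smokers = 62/1651 = 0.037553
absolute risk difference = 0.115628
1 / 0.115628 = 8.648 → round up → 9

9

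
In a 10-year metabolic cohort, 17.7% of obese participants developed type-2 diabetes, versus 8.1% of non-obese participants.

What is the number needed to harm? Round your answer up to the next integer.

absolute risk difference = 0.096000
1 / 0.096000 = 10.417 → round up → 11

NNH: 11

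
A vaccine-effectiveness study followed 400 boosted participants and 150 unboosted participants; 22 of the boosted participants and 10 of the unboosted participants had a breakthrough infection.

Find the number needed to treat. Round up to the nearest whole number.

NNT ≈ 86

risk, boosted participants = 22/400 = 0.055000
risk, unboosted participants = 10/150 = 0.066667
absolute risk difference = 0.011667
1 / 0.011667 = 85.712 → round up → 86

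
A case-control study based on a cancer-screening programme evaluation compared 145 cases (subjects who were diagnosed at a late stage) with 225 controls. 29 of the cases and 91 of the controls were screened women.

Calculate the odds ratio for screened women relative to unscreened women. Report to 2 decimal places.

OR ≈ 0.37

odds, screened women = 29/91 = 0.3187
odds, unscreened women = 116/134 = 0.8657
OR = 0.3187 / 0.8657 = 0.37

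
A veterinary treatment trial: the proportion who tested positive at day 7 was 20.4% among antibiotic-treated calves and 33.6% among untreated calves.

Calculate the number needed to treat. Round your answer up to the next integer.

absolute risk difference = 0.132000
1 / 0.132000 = 7.576 → round up → 8

8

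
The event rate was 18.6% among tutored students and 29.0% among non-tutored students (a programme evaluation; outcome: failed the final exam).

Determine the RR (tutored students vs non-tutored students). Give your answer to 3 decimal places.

RR = 0.1860 / 0.2900 = 0.641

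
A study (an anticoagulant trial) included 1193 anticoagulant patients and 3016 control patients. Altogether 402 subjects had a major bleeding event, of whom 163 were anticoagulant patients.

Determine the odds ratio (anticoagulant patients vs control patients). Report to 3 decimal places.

OR ≈ 1.839

anticoagulant patients without the outcome: 1193 − 163 = 1030
control patients with the outcome: 402 − 163 = 239
control patients without the outcome: 3016 − 239 = 2777
odds, anticoagulant patients = 163/1030 = 0.1583
odds, control patients = 239/2777 = 0.0861
OR = 0.1583 / 0.0861 = 1.839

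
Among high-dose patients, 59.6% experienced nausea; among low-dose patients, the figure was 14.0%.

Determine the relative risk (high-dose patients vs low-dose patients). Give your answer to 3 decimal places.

RR = 0.5960 / 0.1400 = 4.257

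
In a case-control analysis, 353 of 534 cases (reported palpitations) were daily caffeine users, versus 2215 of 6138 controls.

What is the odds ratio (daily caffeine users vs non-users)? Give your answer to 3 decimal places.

odds, daily caffeine users = 353/2215 = 0.15937
odds, non-users = 181/3923 = 0.04614
OR = 0.15937 / 0.04614 = 3.454

OR ≈ 3.454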